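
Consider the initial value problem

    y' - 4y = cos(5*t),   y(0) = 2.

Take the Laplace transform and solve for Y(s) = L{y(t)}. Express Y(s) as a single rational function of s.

Apply the Laplace transform to the equation.
The derivative rules (L{y'} = sY - y(0) = sY - 2) turn the left side into (s - 4)Y - (2).
The right side is L{cos(5*t)} = s/(s^2 + 25).
So (s - 4)Y = s/(s^2 + 25) + (2).
Solve for Y(s) and write it as one ratio of polynomials.

Y(s) = (2*s^2 + s + 50)/(s^3 - 4*s^2 + 25*s - 100)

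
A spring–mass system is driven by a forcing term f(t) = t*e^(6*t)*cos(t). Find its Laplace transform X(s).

L{cos(t)} = s/(s^2 + 1).
Multiplying by e^(6t) shifts s → s - 6, so L{e^(6*t)*cos(t)} = (s - 6)/((s - 6)^2 + 1).
Then apply L{t·g(t)} = -d/ds[G(s)] with G(s) = (s - 6)/((s - 6)^2 + 1):
differentiating 1 time and applying the sign gives (s - 7)*(s - 5)/(s^2 - 12*s + 37)^2.

X(s) = (s - 7)*(s - 5)/(s^2 - 12*s + 37)^2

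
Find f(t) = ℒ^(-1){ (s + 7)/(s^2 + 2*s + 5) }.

f(t) = 3*exp(-t)*sin(2*t) + exp(-t)*cos(2*t)

Complete the square in the denominator: s^2 + 2*s + 5 = (s + 1)^2 + 2^2.
Split the numerator to match: s + 7 = 1·(s + 1) + 3·2.
Invert each term: 1·(s + 1)/((s + 1)^2 + 4) ↔ e^(-t)cos(2t); 3·2/((s + 1)^2 + 4) ↔ 3e^(-t)sin(2t).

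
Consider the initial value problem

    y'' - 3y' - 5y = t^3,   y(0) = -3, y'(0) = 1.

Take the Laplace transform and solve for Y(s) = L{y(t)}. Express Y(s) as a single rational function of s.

Y(s) = (-3*s^5 + 10*s^4 + 6)/(s^6 - 3*s^5 - 5*s^4)

Apply the Laplace transform to the equation.
With L{y''} = s^2 Y - s·y(0) - y'(0) and L{y'} = sY - y(0), with y(0) = -3, y'(0) = 1: the LHS transforms to (s^2 - 3*s - 5)Y - (-3*s + 10).
The right side is L{t^3} = 6/s^4.
So (s^2 - 3*s - 5)Y = 6/s^4 + (-3*s + 10).
Isolate Y and clear denominators.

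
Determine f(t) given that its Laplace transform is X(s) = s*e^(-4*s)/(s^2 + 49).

The factor e^(-4s) signals a time shift by c = 4 (second shifting theorem).
L{cos(7t)} = s/(s^2 + 49), so L^-1{s/(s^2 + 49)} = cos(7*t).
Hence the inverse is u(t - 4) times that function evaluated at t - 4.

f(t) = Heaviside(t - 4)*(cos(7*t - 28))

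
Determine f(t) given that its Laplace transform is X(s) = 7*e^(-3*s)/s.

The factor e^(-3s) signals a time shift by c = 3 (second shifting theorem).
L{7} = 7/s, so L^-1{7/s} = 7.
Hence the inverse is u(t - 3) times that function evaluated at t - 3.

f(t) = Heaviside(t - 3)*(7)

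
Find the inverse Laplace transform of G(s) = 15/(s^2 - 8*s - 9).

Rewrite the denominator: s^2 - 8*s - 9 = (s - 4)^2 - 25.
The form in (s - 4) signals a first-shifting-theorem factor e^(4t).
Since L{sinh(5t)} = 5/(s^2 - 25), the inverse is e^(4*t)*sinh(5*t), scaled by 3.

3*exp(4*t)*sinh(5*t)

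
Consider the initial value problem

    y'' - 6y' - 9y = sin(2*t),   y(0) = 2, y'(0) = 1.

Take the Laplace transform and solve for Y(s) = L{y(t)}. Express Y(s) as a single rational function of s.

Laplace-transform each side.
With L{y''} = s^2 Y - s·y(0) - y'(0) and L{y'} = sY - y(0), with y(0) = 2, y'(0) = 1: the LHS transforms to (s^2 - 6*s - 9)Y - (2*s - 11).
The right side is L{sin(2*t)} = 2/(s^2 + 4).
So (s^2 - 6*s - 9)Y = 2/(s^2 + 4) + (2*s - 11).
Isolate Y and clear denominators.

Y(s) = (2*s^3 - 11*s^2 + 8*s - 42)/(s^4 - 6*s^3 - 5*s^2 - 24*s - 36)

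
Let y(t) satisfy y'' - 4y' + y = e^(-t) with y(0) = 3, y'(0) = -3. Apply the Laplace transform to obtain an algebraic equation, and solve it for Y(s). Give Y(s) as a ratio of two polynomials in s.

Y(s) = (3*s^2 - 12*s - 14)/(s^3 - 3*s^2 - 3*s + 1)

Take the Laplace transform of both sides.
The derivative rules (L{y''} = s^2 Y - s·y(0) - y'(0) and L{y'} = sY - y(0), with y(0) = 3, y'(0) = -3) turn the left side into (s^2 - 4*s + 1)Y - (3*s - 15).
The right side is L{e^(-t)} = 1/(s + 1).
So (s^2 - 4*s + 1)Y = 1/(s + 1) + (3*s - 15).
Divide through and combine into a single rational function.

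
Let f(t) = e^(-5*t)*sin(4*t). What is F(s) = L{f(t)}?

F(s) = 4/((s + 5)^2 + 16)

L{sin(4t)} = 4/(s^2 + 16).
By the first shifting theorem, multiplying by e^(-5t) replaces s with s + 5.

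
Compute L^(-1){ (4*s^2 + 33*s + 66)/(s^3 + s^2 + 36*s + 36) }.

Factor the denominator: s^3 + s^2 + 36*s + 36 = (s + 1)*(s^2 + 36).
Partial fraction decomposition gives [1/(s + 1)] + [3*s/(s^2 + 36)] + [30/(s^2 + 36)].
Invert each term: 1/(s + 1) ↔ e^(-t); 3·s/(s^2 + 36) ↔ 3cos(6t); 5·6/(s^2 + 36) ↔ 5sin(6t).

5*sin(6*t) + 3*cos(6*t) + exp(-t)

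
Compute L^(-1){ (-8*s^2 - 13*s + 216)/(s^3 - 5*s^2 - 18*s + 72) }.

Factor the denominator: s^3 - 5*s^2 - 18*s + 72 = (s - 6)*(s - 3)*(s + 4).
Partial fraction decomposition gives [-5/(s - 3)] + [-5/(s - 6)] + [2/(s + 4)].
Invert each term: -5/(s - 3) ↔ -5e^(3t); -5/(s - 6) ↔ -5e^(6t); 2/(s + 4) ↔ 2e^(-4t).

-5*exp(6*t) - 5*exp(3*t) + 2*exp(-4*t)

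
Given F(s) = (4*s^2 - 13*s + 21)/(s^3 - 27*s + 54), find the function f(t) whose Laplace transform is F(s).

f(t) = 2*t*exp(3*t) + exp(3*t) + 3*exp(-6*t)

Factor the denominator: s^3 - 27*s + 54 = (s - 3)^2*(s + 6).
Partial fraction decomposition gives [1/(s - 3)] + [2/(s - 3)^2] + [3/(s + 6)].
Invert each term: 1/(s - 3) ↔ e^(3t); 2/(s - 3)^2 ↔ 2t·e^(3t); 3/(s + 6) ↔ 3e^(-6t).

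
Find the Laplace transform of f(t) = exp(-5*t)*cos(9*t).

L{cos(9t)} = s/(s^2 + 81).
By the first shifting theorem, multiplying by e^(-5t) replaces s with s + 5.

(s + 5)/((s + 5)^2 + 81)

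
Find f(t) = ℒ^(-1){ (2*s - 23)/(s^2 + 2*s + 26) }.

f(t) = -5*exp(-t)*sin(5*t) + 2*exp(-t)*cos(5*t)

Complete the square in the denominator: s^2 + 2*s + 26 = (s + 1)^2 + 5^2.
Split the numerator to match: 2*s - 23 = 2·(s + 1) - 5·5.
Invert each term: 2·(s + 1)/((s + 1)^2 + 25) ↔ 2e^(-t)cos(5t); -5·5/((s + 1)^2 + 25) ↔ -5e^(-t)sin(5t).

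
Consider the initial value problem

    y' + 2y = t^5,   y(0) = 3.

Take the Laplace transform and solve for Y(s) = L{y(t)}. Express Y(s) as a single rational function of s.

Transform both sides with L{·}.
The derivative rules (L{y'} = sY - y(0) = sY - 3) turn the left side into (s + 2)Y - (3).
The right side is L{t^5} = 120/s^6.
So (s + 2)Y = 120/s^6 + (3).
Solve for Y(s) and write it as one ratio of polynomials.

Y(s) = (3*s^6 + 120)/(s^7 + 2*s^6)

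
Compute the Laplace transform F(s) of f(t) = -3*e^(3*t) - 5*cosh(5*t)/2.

F(s) = -5*s/(2*(s^2 - 25)) - 3/(s - 3)

The transform is linear, so treat each term independently.
(-5/2)·[L{cosh(5t)} = s/(s^2 - 25)]; (-3)·[L{e^(3t)} = 1/(s - 3)].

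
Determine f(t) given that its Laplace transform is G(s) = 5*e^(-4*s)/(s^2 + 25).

f(t) = Heaviside(t - 4)*(sin(5*t - 20))

The factor e^(-4s) signals a time shift by c = 4 (second shifting theorem).
L{sin(5t)} = 5/(s^2 + 25), so L^-1{5/(s^2 + 25)} = sin(5*t).
Hence the inverse is u(t - 4) times that function evaluated at t - 4.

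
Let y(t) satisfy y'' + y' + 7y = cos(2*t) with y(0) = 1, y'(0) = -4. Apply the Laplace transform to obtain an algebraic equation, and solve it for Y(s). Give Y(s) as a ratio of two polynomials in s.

Y(s) = (s^3 - 3*s^2 + 5*s - 12)/(s^4 + s^3 + 11*s^2 + 4*s + 28)

Take the Laplace transform of both sides.
With L{y''} = s^2 Y - s·y(0) - y'(0) and L{y'} = sY - y(0), with y(0) = 1, y'(0) = -4: the LHS transforms to (s^2 + s + 7)Y - (s - 3).
The right side is L{cos(2*t)} = s/(s^2 + 4).
So (s^2 + s + 7)Y = s/(s^2 + 4) + (s - 3).
Isolate Y and clear denominators.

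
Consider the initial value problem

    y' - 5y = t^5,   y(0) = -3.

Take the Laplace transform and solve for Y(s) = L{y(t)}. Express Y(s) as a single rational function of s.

Y(s) = (-3*s^6 + 120)/(s^7 - 5*s^6)

Take the Laplace transform of both sides.
Using L{y'} = sY - y(0) = sY - (-3), the left side becomes (s - 5)Y - (-3).
The right side is L{t^5} = 120/s^6.
So (s - 5)Y = 120/s^6 + (-3).
Solve for Y(s) and write it as one ratio of polynomials.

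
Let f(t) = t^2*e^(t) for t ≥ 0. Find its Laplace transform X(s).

X(s) = 2/(s - 1)^3

L{e^(t)} = 1/(s - 1).
Then apply L{t^2·g(t)} = (-1)^2 d^2/ds^2[G(s)] with G(s) = 1/(s - 1):
differentiating 2 times and applying the sign gives 2/(s - 1)^3.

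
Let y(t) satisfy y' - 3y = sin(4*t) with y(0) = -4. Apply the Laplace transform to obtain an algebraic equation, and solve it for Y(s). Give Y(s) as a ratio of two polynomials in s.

Y(s) = (-4*s^2 - 60)/(s^3 - 3*s^2 + 16*s - 48)

Transform both sides with L{·}.
Using L{y'} = sY - y(0) = sY - (-4), the left side becomes (s - 3)Y - (-4).
The right side is L{sin(4*t)} = 4/(s^2 + 16).
So (s - 3)Y = 4/(s^2 + 16) + (-4).
Solve for Y(s) and write it as one ratio of polynomials.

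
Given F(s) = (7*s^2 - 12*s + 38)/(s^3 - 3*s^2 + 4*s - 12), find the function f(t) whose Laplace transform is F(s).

Factor the denominator: s^3 - 3*s^2 + 4*s - 12 = (s - 3)*(s^2 + 4).
Partial fraction decomposition gives [5/(s - 3)] + [2*s/(s^2 + 4)] + [-6/(s^2 + 4)].
Invert each term: 5/(s - 3) ↔ 5e^(3t); 2·s/(s^2 + 4) ↔ 2cos(2t); -3·2/(s^2 + 4) ↔ -3sin(2t).

f(t) = 5*exp(3*t) - 3*sin(2*t) + 2*cos(2*t)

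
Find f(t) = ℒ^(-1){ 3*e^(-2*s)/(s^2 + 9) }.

The factor e^(-2s) signals a time shift by c = 2 (second shifting theorem).
L{sin(3t)} = 3/(s^2 + 9), so L^-1{3/(s^2 + 9)} = sin(3*t).
Hence the inverse is u(t - 2) times that function evaluated at t - 2.

f(t) = Heaviside(t - 2)*(sin(3*t - 6))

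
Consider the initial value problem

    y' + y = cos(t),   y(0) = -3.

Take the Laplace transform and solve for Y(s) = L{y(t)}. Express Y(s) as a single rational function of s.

Take the Laplace transform of both sides.
Using L{y'} = sY - y(0) = sY - (-3), the left side becomes (s + 1)Y - (-3).
The right side is L{cos(t)} = s/(s^2 + 1).
So (s + 1)Y = s/(s^2 + 1) + (-3).
Solve for Y(s) and write it as one ratio of polynomials.

Y(s) = (-3*s^2 + s - 3)/(s^3 + s^2 + s + 1)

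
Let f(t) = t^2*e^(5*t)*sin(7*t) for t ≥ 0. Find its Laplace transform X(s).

X(s) = 14*(3*s^2 - 30*s + 26)/(s^2 - 10*s + 74)^3

L{sin(7t)} = 7/(s^2 + 49).
Multiplying by e^(5t) shifts s → s - 5, so L{e^(5*t)*sin(7*t)} = 7/((s - 5)^2 + 49).
Then apply L{t^2·g(t)} = (-1)^2 d^2/ds^2[G(s)] with G(s) = 7/((s - 5)^2 + 49):
differentiating 2 times and applying the sign gives 14*(3*s^2 - 30*s + 26)/(s^2 - 10*s + 74)^3.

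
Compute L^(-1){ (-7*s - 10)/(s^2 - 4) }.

Factor the denominator: s^2 - 4 = (s - 2)*(s + 2).
Partial fraction decomposition gives [-1/(s + 2)] + [-6/(s - 2)].
Invert each term: -1/(s + 2) ↔ -e^(-2t); -6/(s - 2) ↔ -6e^(2t).

-6*exp(2*t) - exp(-2*t)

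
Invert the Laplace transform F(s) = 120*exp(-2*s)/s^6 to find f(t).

The factor e^(-2s) signals a time shift by c = 2 (second shifting theorem).
L{t^5} = 5!/s^6 = 120/s^6, so L^-1{120/s^6} = t^5.
Hence the inverse is u(t - 2) times that function evaluated at t - 2.

f(t) = Heaviside(t - 2)*((t - 2)^5)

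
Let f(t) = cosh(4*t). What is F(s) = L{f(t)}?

L{cosh(4t)} = s/(s^2 - 16).

F(s) = s/(s^2 - 16)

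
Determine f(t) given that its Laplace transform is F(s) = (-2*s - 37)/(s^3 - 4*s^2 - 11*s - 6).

f(t) = 5*t*exp(-t) - exp(6*t) + exp(-t)

Factor the denominator: s^3 - 4*s^2 - 11*s - 6 = (s - 6)*(s + 1)^2.
Partial fraction decomposition gives [1/(s + 1)] + [5/(s + 1)^2] + [-1/(s - 6)].
Invert each term: 1/(s + 1) ↔ e^(-t); 5/(s + 1)^2 ↔ 5t·e^(-t); -1/(s - 6) ↔ -e^(6t).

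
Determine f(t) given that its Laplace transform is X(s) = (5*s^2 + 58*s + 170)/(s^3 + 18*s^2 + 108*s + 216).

Factor the denominator: s^3 + 18*s^2 + 108*s + 216 = (s + 6)^3.
Partial fraction decomposition gives [5/(s + 6)] + [-2/(s + 6)^2] + [2/(s + 6)^3].
Invert each term: 5/(s + 6) ↔ 5e^(-6t); -2/(s + 6)^2 ↔ -2t·e^(-6t); 2/(s + 6)^3 ↔ (1)t^2·e^(-6t).

f(t) = t^2*exp(-6*t) - 2*t*exp(-6*t) + 5*exp(-6*t)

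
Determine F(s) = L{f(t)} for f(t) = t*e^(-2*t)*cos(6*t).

L{cos(6t)} = s/(s^2 + 36).
Multiplying by e^(-2t) shifts s → s + 2, so L{e^(-2*t)*cos(6*t)} = (s + 2)/((s + 2)^2 + 36).
Then apply L{t·g(t)} = -d/ds[G(s)] with G(s) = (s + 2)/((s + 2)^2 + 36):
differentiating 1 time and applying the sign gives (s - 4)*(s + 8)/(s^2 + 4*s + 40)^2.

F(s) = (s - 4)*(s + 8)/(s^2 + 4*s + 40)^2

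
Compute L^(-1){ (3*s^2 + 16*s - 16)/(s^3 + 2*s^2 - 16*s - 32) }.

2*exp(4*t) + 3*exp(-2*t) - 2*exp(-4*t)

Factor the denominator: s^3 + 2*s^2 - 16*s - 32 = (s - 4)*(s + 2)*(s + 4).
Partial fraction decomposition gives [2/(s - 4)] + [-2/(s + 4)] + [3/(s + 2)].
Invert each term: 2/(s - 4) ↔ 2e^(4t); -2/(s + 4) ↔ -2e^(-4t); 3/(s + 2) ↔ 3e^(-2t).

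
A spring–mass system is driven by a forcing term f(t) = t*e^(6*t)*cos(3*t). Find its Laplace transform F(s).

F(s) = (s - 9)*(s - 3)/(s^2 - 12*s + 45)^2

L{cos(3t)} = s/(s^2 + 9).
Multiplying by e^(6t) shifts s → s - 6, so L{e^(6*t)*cos(3*t)} = (s - 6)/((s - 6)^2 + 9).
Then apply L{t·g(t)} = -d/ds[G(s)] with G(s) = (s - 6)/((s - 6)^2 + 9):
differentiating 1 time and applying the sign gives (s - 9)*(s - 3)/(s^2 - 12*s + 45)^2.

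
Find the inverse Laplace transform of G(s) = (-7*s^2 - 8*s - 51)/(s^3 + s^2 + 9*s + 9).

-2*sin(3*t) - 2*cos(3*t) - 5*exp(-t)

Factor the denominator: s^3 + s^2 + 9*s + 9 = (s + 1)*(s^2 + 9).
Partial fraction decomposition gives [-5/(s + 1)] + [-2*s/(s^2 + 9)] + [-6/(s^2 + 9)].
Invert each term: -5/(s + 1) ↔ -5e^(-t); -2·s/(s^2 + 9) ↔ -2cos(3t); -2·3/(s^2 + 9) ↔ -2sin(3t).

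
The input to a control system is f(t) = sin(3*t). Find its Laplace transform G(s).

G(s) = 3/(s^2 + 9)

L{sin(3t)} = 3/(s^2 + 9).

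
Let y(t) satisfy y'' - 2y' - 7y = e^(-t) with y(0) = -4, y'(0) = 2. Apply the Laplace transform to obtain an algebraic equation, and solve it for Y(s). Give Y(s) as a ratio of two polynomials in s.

Laplace-transform each side.
With L{y''} = s^2 Y - s·y(0) - y'(0) and L{y'} = sY - y(0), with y(0) = -4, y'(0) = 2: the LHS transforms to (s^2 - 2*s - 7)Y - (-4*s + 10).
The right side is L{e^(-t)} = 1/(s + 1).
So (s^2 - 2*s - 7)Y = 1/(s + 1) + (-4*s + 10).
Solve for Y(s) and write it as one ratio of polynomials.

Y(s) = (-4*s^2 + 6*s + 11)/(s^3 - s^2 - 9*s - 7)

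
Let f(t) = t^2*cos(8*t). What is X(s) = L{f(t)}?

X(s) = 2*s*(s^2 - 192)/(s^2 + 64)^3

L{cos(8t)} = s/(s^2 + 64).
Then apply L{t^2·g(t)} = (-1)^2 d^2/ds^2[G(s)] with G(s) = s/(s^2 + 64):
differentiating 2 times and applying the sign gives 2*s*(s^2 - 192)/(s^2 + 64)^3.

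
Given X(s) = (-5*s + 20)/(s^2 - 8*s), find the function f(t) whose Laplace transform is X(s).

f(t) = -5*exp(4*t)*cosh(4*t)

Rewrite the denominator: s^2 - 8*s = (s - 4)^2 - 16.
The form in (s - 4) signals a first-shifting-theorem factor e^(4t).
Since L{cosh(4t)} = s/(s^2 - 16), the inverse is e^(4*t)*cosh(4*t), scaled by -5.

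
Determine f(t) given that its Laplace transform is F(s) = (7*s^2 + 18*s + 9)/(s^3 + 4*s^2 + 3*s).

Factor the denominator: s^3 + 4*s^2 + 3*s = s*(s + 1)*(s + 3).
Partial fraction decomposition gives [1/(s + 1)] + [3/s] + [3/(s + 3)].
Invert each term: 1/(s + 1) ↔ e^(-t); 3/(s - 0) ↔ 3e^(0t); 3/(s + 3) ↔ 3e^(-3t).

f(t) = 3 + exp(-t) + 3*exp(-3*t)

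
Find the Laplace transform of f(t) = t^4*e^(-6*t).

L{t^4} = 4!/s^5 = 24/s^5.
By the first shifting theorem, multiplying by e^(-6t) replaces s with s + 6.

24/(s + 6)^5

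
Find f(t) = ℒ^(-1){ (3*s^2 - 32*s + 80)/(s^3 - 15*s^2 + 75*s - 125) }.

f(t) = -5*t^2*exp(5*t)/2 - 2*t*exp(5*t) + 3*exp(5*t)

Factor the denominator: s^3 - 15*s^2 + 75*s - 125 = (s - 5)^3.
Partial fraction decomposition gives [3/(s - 5)] + [-2/(s - 5)^2] + [-5/(s - 5)^3].
Invert each term: 3/(s - 5) ↔ 3e^(5t); -2/(s - 5)^2 ↔ -2t·e^(5t); -5/(s - 5)^3 ↔ (-5/2)t^2·e^(5t).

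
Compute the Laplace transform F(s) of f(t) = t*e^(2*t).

F(s) = (s - 2)^(-2)

L{t} = 1!/s^2 = 1/s^2.
By the first shifting theorem, multiplying by e^(2t) replaces s with s - 2.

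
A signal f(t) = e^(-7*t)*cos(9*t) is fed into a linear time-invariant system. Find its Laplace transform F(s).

L{cos(9t)} = s/(s^2 + 81).
By the first shifting theorem, multiplying by e^(-7t) replaces s with s + 7.

F(s) = (s + 7)/((s + 7)^2 + 81)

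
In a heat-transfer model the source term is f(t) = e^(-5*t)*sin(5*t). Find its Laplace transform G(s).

L{sin(5t)} = 5/(s^2 + 25).
By the first shifting theorem, multiplying by e^(-5t) replaces s with s + 5.

G(s) = 5/((s + 5)^2 + 25)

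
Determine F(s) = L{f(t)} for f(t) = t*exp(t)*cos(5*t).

L{cos(5t)} = s/(s^2 + 25).
Multiplying by e^(t) shifts s → s - 1, so L{exp(t)*cos(5*t)} = (s - 1)/((s - 1)^2 + 25).
Then apply L{t·g(t)} = -d/ds[G(s)] with G(s) = (s - 1)/((s - 1)^2 + 25):
differentiating 1 time and applying the sign gives (s - 6)*(s + 4)/(s^2 - 2*s + 26)^2.

F(s) = (s - 6)*(s + 4)/(s^2 - 2*s + 26)^2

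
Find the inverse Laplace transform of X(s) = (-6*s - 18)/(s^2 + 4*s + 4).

Factor the denominator: s^2 + 4*s + 4 = (s + 2)^2.
Partial fraction decomposition gives [-6/(s + 2)] + [-6/(s + 2)^2].
Invert each term: -6/(s + 2) ↔ -6e^(-2t); -6/(s + 2)^2 ↔ -6t·e^(-2t).

-6*t*exp(-2*t) - 6*exp(-2*t)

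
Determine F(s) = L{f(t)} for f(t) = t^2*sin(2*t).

F(s) = 4*(3*s^2 - 4)/(s^2 + 4)^3

L{sin(2t)} = 2/(s^2 + 4).
Then apply L{t^2·g(t)} = (-1)^2 d^2/ds^2[G(s)] with G(s) = 2/(s^2 + 4):
differentiating 2 times and applying the sign gives 4*(3*s^2 - 4)/(s^2 + 4)^3.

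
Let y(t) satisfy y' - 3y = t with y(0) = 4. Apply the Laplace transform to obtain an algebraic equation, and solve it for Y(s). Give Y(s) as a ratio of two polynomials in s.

Y(s) = (4*s^2 + 1)/(s^3 - 3*s^2)

Take the Laplace transform of both sides.
With L{y'} = sY - y(0) = sY - 4: the LHS transforms to (s - 3)Y - (4).
The right side is L{t} = s^(-2).
So (s - 3)Y = s^(-2) + (4).
Divide through and combine into a single rational function.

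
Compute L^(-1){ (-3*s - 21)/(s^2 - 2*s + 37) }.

-4*exp(t)*sin(6*t) - 3*exp(t)*cos(6*t)

Complete the square in the denominator: s^2 - 2*s + 37 = (s - 1)^2 + 6^2.
Split the numerator to match: -3*s - 21 = -3·(s - 1) - 4·6.
Invert each term: -3·(s - 1)/((s - 1)^2 + 36) ↔ -3e^(t)cos(6t); -4·6/((s - 1)^2 + 36) ↔ -4e^(t)sin(6t).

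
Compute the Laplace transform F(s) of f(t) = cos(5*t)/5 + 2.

F(s) = s/(5*(s^2 + 25)) + 2/s

Apply the Laplace transform termwise.
(1/5)·[L{cos(5t)} = s/(s^2 + 25)]; L{2} = 2/s.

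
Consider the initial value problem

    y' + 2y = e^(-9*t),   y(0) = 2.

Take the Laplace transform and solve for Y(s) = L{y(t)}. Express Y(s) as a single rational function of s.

Y(s) = (2*s + 19)/(s^2 + 11*s + 18)

Laplace-transform each side.
With L{y'} = sY - y(0) = sY - 2: the LHS transforms to (s + 2)Y - (2).
The right side is L{e^(-9*t)} = 1/(s + 9).
So (s + 2)Y = 1/(s + 9) + (2).
Divide through and combine into a single rational function.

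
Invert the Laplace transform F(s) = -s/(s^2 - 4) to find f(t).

Since L{cosh(2t)} = s/(s^2 - 4), the inverse is cosh(2*t), scaled by -1.

f(t) = -cosh(2*t)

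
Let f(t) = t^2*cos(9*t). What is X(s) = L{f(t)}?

X(s) = 2*s*(s^2 - 243)/(s^2 + 81)^3

L{cos(9t)} = s/(s^2 + 81).
Then apply L{t^2·g(t)} = (-1)^2 d^2/ds^2[G(s)] with G(s) = s/(s^2 + 81):
differentiating 2 times and applying the sign gives 2*s*(s^2 - 243)/(s^2 + 81)^3.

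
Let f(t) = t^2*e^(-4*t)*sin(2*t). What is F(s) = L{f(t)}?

L{sin(2t)} = 2/(s^2 + 4).
Multiplying by e^(-4t) shifts s → s + 4, so L{e^(-4*t)*sin(2*t)} = 2/((s + 4)^2 + 4).
Then apply L{t^2·g(t)} = (-1)^2 d^2/ds^2[G(s)] with G(s) = 2/((s + 4)^2 + 4):
differentiating 2 times and applying the sign gives 4*(3*s^2 + 24*s + 44)/(s^2 + 8*s + 20)^3.

F(s) = 4*(3*s^2 + 24*s + 44)/(s^2 + 8*s + 20)^3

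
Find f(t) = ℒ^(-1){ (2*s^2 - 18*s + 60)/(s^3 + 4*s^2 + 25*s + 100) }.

f(t) = -2*sin(5*t) - 2*cos(5*t) + 4*exp(-4*t)

Factor the denominator: s^3 + 4*s^2 + 25*s + 100 = (s + 4)*(s^2 + 25).
Partial fraction decomposition gives [4/(s + 4)] + [-2*s/(s^2 + 25)] + [-10/(s^2 + 25)].
Invert each term: 4/(s + 4) ↔ 4e^(-4t); -2·s/(s^2 + 25) ↔ -2cos(5t); -2·5/(s^2 + 25) ↔ -2sin(5t).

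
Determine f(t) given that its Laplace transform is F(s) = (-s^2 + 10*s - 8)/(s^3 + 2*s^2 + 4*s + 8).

Factor the denominator: s^3 + 2*s^2 + 4*s + 8 = (s + 2)*(s^2 + 4).
Partial fraction decomposition gives [-4/(s + 2)] + [3*s/(s^2 + 4)] + [4/(s^2 + 4)].
Invert each term: -4/(s + 2) ↔ -4e^(-2t); 3·s/(s^2 + 4) ↔ 3cos(2t); 2·2/(s^2 + 4) ↔ 2sin(2t).

f(t) = 2*sin(2*t) + 3*cos(2*t) - 4*exp(-2*t)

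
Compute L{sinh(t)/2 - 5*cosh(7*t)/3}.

By linearity of the Laplace transform, transform each term separately.
(1/2)·[L{sinh(t)} = 1/(s^2 - 1)]; (-5/3)·[L{cosh(7t)} = s/(s^2 - 49)].

-5*s/(3*(s^2 - 49)) + 1/(2*(s^2 - 1))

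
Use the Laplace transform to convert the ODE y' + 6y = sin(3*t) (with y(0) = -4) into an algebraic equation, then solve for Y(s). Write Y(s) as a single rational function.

Take the Laplace transform of both sides.
The derivative rules (L{y'} = sY - y(0) = sY - (-4)) turn the left side into (s + 6)Y - (-4).
The right side is L{sin(3*t)} = 3/(s^2 + 9).
So (s + 6)Y = 3/(s^2 + 9) + (-4).
Divide through and combine into a single rational function.

Y(s) = (-4*s^2 - 33)/(s^3 + 6*s^2 + 9*s + 54)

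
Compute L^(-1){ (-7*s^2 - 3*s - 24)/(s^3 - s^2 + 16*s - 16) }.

Factor the denominator: s^3 - s^2 + 16*s - 16 = (s - 1)*(s^2 + 16).
Partial fraction decomposition gives [-2/(s - 1)] + [-5*s/(s^2 + 16)] + [-8/(s^2 + 16)].
Invert each term: -2/(s - 1) ↔ -2e^(t); -5·s/(s^2 + 16) ↔ -5cos(4t); -2·4/(s^2 + 16) ↔ -2sin(4t).

-2*exp(t) - 2*sin(4*t) - 5*cos(4*t)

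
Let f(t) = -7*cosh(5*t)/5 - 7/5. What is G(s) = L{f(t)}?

G(s) = -7*s/(5*(s^2 - 25)) - 7/(5*s)

Apply the Laplace transform termwise.
(-7/5)·[L{cosh(5t)} = s/(s^2 - 25)]; L{-7/5} = (-7/5)/s.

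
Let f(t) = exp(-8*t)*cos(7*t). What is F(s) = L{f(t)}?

F(s) = (s + 8)/((s + 8)^2 + 49)

L{cos(7t)} = s/(s^2 + 49).
By the first shifting theorem, multiplying by e^(-8t) replaces s with s + 8.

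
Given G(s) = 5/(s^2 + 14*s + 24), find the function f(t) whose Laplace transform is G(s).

f(t) = exp(-7*t)*sinh(5*t)

Rewrite the denominator: s^2 + 14*s + 24 = (s + 7)^2 - 25.
The form in (s + 7) signals a first-shifting-theorem factor e^(-7t).
Since L{sinh(5t)} = 5/(s^2 - 25), the inverse is e^(-7*t)*sinh(5*t).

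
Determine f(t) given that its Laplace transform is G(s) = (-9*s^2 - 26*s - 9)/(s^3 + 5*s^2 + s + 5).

Factor the denominator: s^3 + 5*s^2 + s + 5 = (s + 5)*(s^2 + 1).
Partial fraction decomposition gives [-4/(s + 5)] + [-5*s/(s^2 + 1)] + [-1/(s^2 + 1)].
Invert each term: -4/(s + 5) ↔ -4e^(-5t); -5·s/(s^2 + 1) ↔ -5cos(t); -1·1/(s^2 + 1) ↔ -sin(t).

f(t) = -sin(t) - 5*cos(t) - 4*exp(-5*t)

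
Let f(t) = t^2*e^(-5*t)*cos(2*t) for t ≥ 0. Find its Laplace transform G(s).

G(s) = 2*(s + 5)*(s^2 + 10*s + 13)/(s^2 + 10*s + 29)^3

L{cos(2t)} = s/(s^2 + 4).
Multiplying by e^(-5t) shifts s → s + 5, so L{e^(-5*t)*cos(2*t)} = (s + 5)/((s + 5)^2 + 4).
Then apply L{t^2·g(t)} = (-1)^2 d^2/ds^2[H(s)] with H(s) = (s + 5)/((s + 5)^2 + 4):
differentiating 2 times and applying the sign gives 2*(s + 5)*(s^2 + 10*s + 13)/(s^2 + 10*s + 29)^3.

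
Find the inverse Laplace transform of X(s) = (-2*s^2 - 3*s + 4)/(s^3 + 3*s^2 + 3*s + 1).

Factor the denominator: s^3 + 3*s^2 + 3*s + 1 = (s + 1)^3.
Partial fraction decomposition gives [-2/(s + 1)] + [(s + 1)^(-2)] + [5/(s + 1)^3].
Invert each term: -2/(s + 1) ↔ -2e^(-t); 1/(s + 1)^2 ↔ t·e^(-t); 5/(s + 1)^3 ↔ (5/2)t^2·e^(-t).

5*t^2*exp(-t)/2 + t*exp(-t) - 2*exp(-t)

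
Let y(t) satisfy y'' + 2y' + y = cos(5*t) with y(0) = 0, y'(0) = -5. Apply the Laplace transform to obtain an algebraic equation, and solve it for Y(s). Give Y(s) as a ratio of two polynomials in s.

Y(s) = (-5*s^2 + s - 125)/(s^4 + 2*s^3 + 26*s^2 + 50*s + 25)

Transform both sides with L{·}.
With L{y''} = s^2 Y - s·y(0) - y'(0) and L{y'} = sY - y(0), with y(0) = 0, y'(0) = -5: the LHS transforms to (s^2 + 2*s + 1)Y - (-5).
The right side is L{cos(5*t)} = s/(s^2 + 25).
So (s^2 + 2*s + 1)Y = s/(s^2 + 25) + (-5).
Isolate Y and clear denominators.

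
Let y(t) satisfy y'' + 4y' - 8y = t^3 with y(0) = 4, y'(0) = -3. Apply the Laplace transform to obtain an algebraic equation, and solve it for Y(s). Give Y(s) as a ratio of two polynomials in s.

Apply the Laplace transform to the equation.
Using L{y''} = s^2 Y - s·y(0) - y'(0) and L{y'} = sY - y(0), with y(0) = 4, y'(0) = -3, the left side becomes (s^2 + 4*s - 8)Y - (4*s + 13).
The right side is L{t^3} = 6/s^4.
So (s^2 + 4*s - 8)Y = 6/s^4 + (4*s + 13).
Divide through and combine into a single rational function.

Y(s) = (4*s^5 + 13*s^4 + 6)/(s^6 + 4*s^5 - 8*s^4)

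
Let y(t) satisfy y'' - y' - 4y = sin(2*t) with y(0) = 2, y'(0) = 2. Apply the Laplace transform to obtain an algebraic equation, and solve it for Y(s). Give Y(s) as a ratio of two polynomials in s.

Y(s) = (2*s^3 + 8*s + 2)/(s^4 - s^3 - 4*s - 16)

Transform both sides with L{·}.
The derivative rules (L{y''} = s^2 Y - s·y(0) - y'(0) and L{y'} = sY - y(0), with y(0) = 2, y'(0) = 2) turn the left side into (s^2 - s - 4)Y - (2*s).
The right side is L{sin(2*t)} = 2/(s^2 + 4).
So (s^2 - s - 4)Y = 2/(s^2 + 4) + (2*s).
Divide through and combine into a single rational function.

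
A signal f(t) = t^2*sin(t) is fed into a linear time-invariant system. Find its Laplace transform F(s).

F(s) = 2*(3*s^2 - 1)/(s^2 + 1)^3

L{sin(t)} = 1/(s^2 + 1).
Then apply L{t^2·g(t)} = (-1)^2 d^2/ds^2[G(s)] with G(s) = 1/(s^2 + 1):
differentiating 2 times and applying the sign gives 2*(3*s^2 - 1)/(s^2 + 1)^3.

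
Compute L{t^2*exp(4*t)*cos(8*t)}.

L{cos(8t)} = s/(s^2 + 64).
Multiplying by e^(4t) shifts s → s - 4, so L{exp(4*t)*cos(8*t)} = (s - 4)/((s - 4)^2 + 64).
Then apply L{t^2·g(t)} = (-1)^2 d^2/ds^2[G(s)] with G(s) = (s - 4)/((s - 4)^2 + 64):
differentiating 2 times and applying the sign gives 2*(s - 4)*(s^2 - 8*s - 176)/(s^2 - 8*s + 80)^3.

2*(s - 4)*(s^2 - 8*s - 176)/(s^2 - 8*s + 80)^3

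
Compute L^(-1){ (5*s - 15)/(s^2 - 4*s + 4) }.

-5*t*exp(2*t) + 5*exp(2*t)

Factor the denominator: s^2 - 4*s + 4 = (s - 2)^2.
Partial fraction decomposition gives [5/(s - 2)] + [-5/(s - 2)^2].
Invert each term: 5/(s - 2) ↔ 5e^(2t); -5/(s - 2)^2 ↔ -5t·e^(2t).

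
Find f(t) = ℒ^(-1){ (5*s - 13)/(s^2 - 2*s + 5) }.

Complete the square in the denominator: s^2 - 2*s + 5 = (s - 1)^2 + 2^2.
Split the numerator to match: 5*s - 13 = 5·(s - 1) - 4·2.
Invert each term: 5·(s - 1)/((s - 1)^2 + 4) ↔ 5e^(t)cos(2t); -4·2/((s - 1)^2 + 4) ↔ -4e^(t)sin(2t).

f(t) = -4*exp(t)*sin(2*t) + 5*exp(t)*cos(2*t)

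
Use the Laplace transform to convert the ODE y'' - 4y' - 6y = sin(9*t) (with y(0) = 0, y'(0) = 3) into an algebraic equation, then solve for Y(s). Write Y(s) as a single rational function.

Y(s) = (3*s^2 + 252)/(s^4 - 4*s^3 + 75*s^2 - 324*s - 486)

Laplace-transform each side.
With L{y''} = s^2 Y - s·y(0) - y'(0) and L{y'} = sY - y(0), with y(0) = 0, y'(0) = 3: the LHS transforms to (s^2 - 4*s - 6)Y - (3).
The right side is L{sin(9*t)} = 9/(s^2 + 81).
So (s^2 - 4*s - 6)Y = 9/(s^2 + 81) + (3).
Solve for Y(s) and write it as one ratio of polynomials.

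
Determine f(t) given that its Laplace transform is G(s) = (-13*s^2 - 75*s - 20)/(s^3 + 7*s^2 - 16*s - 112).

f(t) = -6*exp(4*t) - 3*exp(-4*t) - 4*exp(-7*t)

Factor the denominator: s^3 + 7*s^2 - 16*s - 112 = (s - 4)*(s + 4)*(s + 7).
Partial fraction decomposition gives [-3/(s + 4)] + [-4/(s + 7)] + [-6/(s - 4)].
Invert each term: -3/(s + 4) ↔ -3e^(-4t); -4/(s + 7) ↔ -4e^(-7t); -6/(s - 4) ↔ -6e^(4t).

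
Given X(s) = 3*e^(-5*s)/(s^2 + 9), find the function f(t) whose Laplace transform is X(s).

The factor e^(-5s) signals a time shift by c = 5 (second shifting theorem).
L{sin(3t)} = 3/(s^2 + 9), so L^-1{3/(s^2 + 9)} = sin(3*t).
Hence the inverse is u(t - 5) times that function evaluated at t - 5.

f(t) = Heaviside(t - 5)*(sin(3*t - 15))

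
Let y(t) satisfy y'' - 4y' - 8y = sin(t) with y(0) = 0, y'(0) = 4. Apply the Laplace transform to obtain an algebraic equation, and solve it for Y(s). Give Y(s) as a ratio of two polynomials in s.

Apply the Laplace transform to the equation.
The derivative rules (L{y''} = s^2 Y - s·y(0) - y'(0) and L{y'} = sY - y(0), with y(0) = 0, y'(0) = 4) turn the left side into (s^2 - 4*s - 8)Y - (4).
The right side is L{sin(t)} = 1/(s^2 + 1).
So (s^2 - 4*s - 8)Y = 1/(s^2 + 1) + (4).
Isolate Y and clear denominators.

Y(s) = (4*s^2 + 5)/(s^4 - 4*s^3 - 7*s^2 - 4*s - 8)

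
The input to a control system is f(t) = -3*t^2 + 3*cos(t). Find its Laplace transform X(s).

X(s) = 3*s/(s^2 + 1) - 6/s^3

Apply the Laplace transform termwise.
(-3)·[L{t^2} = 2!/s^3 = 2/s^3]; (3)·[L{cos(t)} = s/(s^2 + 1)].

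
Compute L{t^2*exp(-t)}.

L{t^2} = 2!/s^3 = 2/s^3.
By the first shifting theorem, multiplying by e^(-t) replaces s with s + 1.

2/(s + 1)^3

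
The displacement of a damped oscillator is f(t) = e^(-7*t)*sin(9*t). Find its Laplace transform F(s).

F(s) = 9/((s + 7)^2 + 81)

L{sin(9t)} = 9/(s^2 + 81).
By the first shifting theorem, multiplying by e^(-7t) replaces s with s + 7.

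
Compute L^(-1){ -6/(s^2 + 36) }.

Since L{sin(6t)} = 6/(s^2 + 36), the inverse is sin(6*t), scaled by -1.

-sin(6*t)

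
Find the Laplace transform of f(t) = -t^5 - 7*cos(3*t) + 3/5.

By linearity of the Laplace transform, transform each term separately.
(-1)·[L{t^5} = 5!/s^6 = 120/s^6]; (-7)·[L{cos(3t)} = s/(s^2 + 9)]; L{3/5} = (3/5)/s.

-7*s/(s^2 + 9) + 3/(5*s) - 120/s^6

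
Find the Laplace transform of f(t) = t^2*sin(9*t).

54*(s^2 - 27)/(s^2 + 81)^3

L{sin(9t)} = 9/(s^2 + 81).
Then apply L{t^2·g(t)} = (-1)^2 d^2/ds^2[H(s)] with H(s) = 9/(s^2 + 81):
differentiating 2 times and applying the sign gives 54*(s^2 - 27)/(s^2 + 81)^3.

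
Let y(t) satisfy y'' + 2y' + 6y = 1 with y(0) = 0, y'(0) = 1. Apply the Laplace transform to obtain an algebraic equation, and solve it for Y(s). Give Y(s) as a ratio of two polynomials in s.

Transform both sides with L{·}.
With L{y''} = s^2 Y - s·y(0) - y'(0) and L{y'} = sY - y(0), with y(0) = 0, y'(0) = 1: the LHS transforms to (s^2 + 2*s + 6)Y - (1).
The right side is L{1} = 1/s.
So (s^2 + 2*s + 6)Y = 1/s + (1).
Divide through and combine into a single rational function.

Y(s) = (s + 1)/(s^3 + 2*s^2 + 6*s)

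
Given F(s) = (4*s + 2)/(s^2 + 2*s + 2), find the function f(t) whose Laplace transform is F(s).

Complete the square in the denominator: s^2 + 2*s + 2 = (s + 1)^2 + 1^2.
Split the numerator to match: 4*s + 2 = 4·(s + 1) - 2·1.
Invert each term: 4·(s + 1)/((s + 1)^2 + 1) ↔ 4e^(-t)cos(t); -2·1/((s + 1)^2 + 1) ↔ -2e^(-t)sin(t).

f(t) = -2*exp(-t)*sin(t) + 4*exp(-t)*cos(t)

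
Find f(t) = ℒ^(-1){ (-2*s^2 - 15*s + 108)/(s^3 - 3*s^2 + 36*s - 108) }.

f(t) = exp(3*t) - 4*sin(6*t) - 3*cos(6*t)

Factor the denominator: s^3 - 3*s^2 + 36*s - 108 = (s - 3)*(s^2 + 36).
Partial fraction decomposition gives [1/(s - 3)] + [-3*s/(s^2 + 36)] + [-24/(s^2 + 36)].
Invert each term: 1/(s - 3) ↔ e^(3t); -3·s/(s^2 + 36) ↔ -3cos(6t); -4·6/(s^2 + 36) ↔ -4sin(6t).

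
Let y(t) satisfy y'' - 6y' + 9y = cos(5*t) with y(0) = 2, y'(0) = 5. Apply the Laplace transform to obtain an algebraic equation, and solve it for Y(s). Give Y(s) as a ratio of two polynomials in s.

Y(s) = (2*s^3 - 7*s^2 + 51*s - 175)/(s^4 - 6*s^3 + 34*s^2 - 150*s + 225)

Transform both sides with L{·}.
With L{y''} = s^2 Y - s·y(0) - y'(0) and L{y'} = sY - y(0), with y(0) = 2, y'(0) = 5: the LHS transforms to (s^2 - 6*s + 9)Y - (2*s - 7).
The right side is L{cos(5*t)} = s/(s^2 + 25).
So (s^2 - 6*s + 9)Y = s/(s^2 + 25) + (2*s - 7).
Solve for Y(s) and write it as one ratio of polynomials.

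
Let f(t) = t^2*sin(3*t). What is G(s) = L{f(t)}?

L{sin(3t)} = 3/(s^2 + 9).
Then apply L{t^2·g(t)} = (-1)^2 d^2/ds^2[H(s)] with H(s) = 3/(s^2 + 9):
differentiating 2 times and applying the sign gives 18*(s^2 - 3)/(s^2 + 9)^3.

G(s) = 18*(s^2 - 3)/(s^2 + 9)^3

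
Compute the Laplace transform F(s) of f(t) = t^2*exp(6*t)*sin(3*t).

F(s) = 18*(s^2 - 12*s + 33)/(s^2 - 12*s + 45)^3

L{sin(3t)} = 3/(s^2 + 9).
Multiplying by e^(6t) shifts s → s - 6, so L{exp(6*t)*sin(3*t)} = 3/((s - 6)^2 + 9).
Then apply L{t^2·g(t)} = (-1)^2 d^2/ds^2[G(s)] with G(s) = 3/((s - 6)^2 + 9):
differentiating 2 times and applying the sign gives 18*(s^2 - 12*s + 33)/(s^2 - 12*s + 45)^3.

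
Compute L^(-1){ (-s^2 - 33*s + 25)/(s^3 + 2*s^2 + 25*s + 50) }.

Factor the denominator: s^3 + 2*s^2 + 25*s + 50 = (s + 2)*(s^2 + 25).
Partial fraction decomposition gives [3/(s + 2)] + [-4*s/(s^2 + 25)] + [-25/(s^2 + 25)].
Invert each term: 3/(s + 2) ↔ 3e^(-2t); -4·s/(s^2 + 25) ↔ -4cos(5t); -5·5/(s^2 + 25) ↔ -5sin(5t).

-5*sin(5*t) - 4*cos(5*t) + 3*exp(-2*t)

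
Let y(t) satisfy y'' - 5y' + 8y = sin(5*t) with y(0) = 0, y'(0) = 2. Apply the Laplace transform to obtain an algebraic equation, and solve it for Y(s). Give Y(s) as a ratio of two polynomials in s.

Laplace-transform each side.
The derivative rules (L{y''} = s^2 Y - s·y(0) - y'(0) and L{y'} = sY - y(0), with y(0) = 0, y'(0) = 2) turn the left side into (s^2 - 5*s + 8)Y - (2).
The right side is L{sin(5*t)} = 5/(s^2 + 25).
So (s^2 - 5*s + 8)Y = 5/(s^2 + 25) + (2).
Isolate Y and clear denominators.

Y(s) = (2*s^2 + 55)/(s^4 - 5*s^3 + 33*s^2 - 125*s + 200)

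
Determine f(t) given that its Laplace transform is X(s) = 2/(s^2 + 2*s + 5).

f(t) = exp(-t)*sin(2*t)

Rewrite the denominator: s^2 + 2*s + 5 = (s + 1)^2 + 4.
The form in (s + 1) signals a first-shifting-theorem factor e^(-t).
Since L{sin(2t)} = 2/(s^2 + 4), the inverse is e^(-t)*sin(2*t).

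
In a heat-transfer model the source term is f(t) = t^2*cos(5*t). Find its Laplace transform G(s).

L{cos(5t)} = s/(s^2 + 25).
Then apply L{t^2·g(t)} = (-1)^2 d^2/ds^2[H(s)] with H(s) = s/(s^2 + 25):
differentiating 2 times and applying the sign gives 2*s*(s^2 - 75)/(s^2 + 25)^3.

G(s) = 2*s*(s^2 - 75)/(s^2 + 25)^3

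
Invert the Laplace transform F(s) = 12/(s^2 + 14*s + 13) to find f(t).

f(t) = 2*exp(-7*t)*sinh(6*t)

Rewrite the denominator: s^2 + 14*s + 13 = (s + 7)^2 - 36.
The form in (s + 7) signals a first-shifting-theorem factor e^(-7t).
Since L{sinh(6t)} = 6/(s^2 - 36), the inverse is e^(-7*t)*sinh(6*t), scaled by 2.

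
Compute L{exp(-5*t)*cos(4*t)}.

L{cos(4t)} = s/(s^2 + 16).
By the first shifting theorem, multiplying by e^(-5t) replaces s with s + 5.

(s + 5)/((s + 5)^2 + 16)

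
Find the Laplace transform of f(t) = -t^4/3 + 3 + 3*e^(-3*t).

3/(s + 3) + 3/s - 8/s^5

By linearity of the Laplace transform, transform each term separately.
(-1/3)·[L{t^4} = 4!/s^5 = 24/s^5]; (3)·[L{e^(-3t)} = 1/(s + 3)]; L{3} = 3/s.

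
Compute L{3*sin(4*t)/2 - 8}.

6/(s^2 + 16) - 8/s

The transform is linear, so treat each term independently.
(3/2)·[L{sin(4t)} = 4/(s^2 + 16)]; L{-8} = -8/s.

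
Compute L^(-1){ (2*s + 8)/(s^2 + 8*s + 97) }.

Rewrite the denominator: s^2 + 8*s + 97 = (s + 4)^2 + 81.
The form in (s + 4) signals a first-shifting-theorem factor e^(-4t).
Since L{cos(9t)} = s/(s^2 + 81), the inverse is e^(-4*t)*cos(9*t), scaled by 2.

2*exp(-4*t)*cos(9*t)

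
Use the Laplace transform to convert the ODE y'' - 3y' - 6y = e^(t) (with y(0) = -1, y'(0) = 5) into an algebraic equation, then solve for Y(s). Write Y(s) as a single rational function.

Laplace-transform each side.
With L{y''} = s^2 Y - s·y(0) - y'(0) and L{y'} = sY - y(0), with y(0) = -1, y'(0) = 5: the LHS transforms to (s^2 - 3*s - 6)Y - (-s + 8).
The right side is L{e^(t)} = 1/(s - 1).
So (s^2 - 3*s - 6)Y = 1/(s - 1) + (-s + 8).
Divide through and combine into a single rational function.

Y(s) = (-s^2 + 9*s - 7)/(s^3 - 4*s^2 - 3*s + 6)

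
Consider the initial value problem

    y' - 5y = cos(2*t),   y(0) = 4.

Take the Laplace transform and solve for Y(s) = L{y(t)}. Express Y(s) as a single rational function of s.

Y(s) = (4*s^2 + s + 16)/(s^3 - 5*s^2 + 4*s - 20)

Laplace-transform each side.
Using L{y'} = sY - y(0) = sY - 4, the left side becomes (s - 5)Y - (4).
The right side is L{cos(2*t)} = s/(s^2 + 4).
So (s - 5)Y = s/(s^2 + 4) + (4).
Isolate Y and clear denominators.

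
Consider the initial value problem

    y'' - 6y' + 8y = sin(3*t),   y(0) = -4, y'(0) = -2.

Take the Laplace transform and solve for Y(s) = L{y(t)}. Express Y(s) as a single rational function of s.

Apply the Laplace transform to the equation.
The derivative rules (L{y''} = s^2 Y - s·y(0) - y'(0) and L{y'} = sY - y(0), with y(0) = -4, y'(0) = -2) turn the left side into (s^2 - 6*s + 8)Y - (-4*s + 22).
The right side is L{sin(3*t)} = 3/(s^2 + 9).
So (s^2 - 6*s + 8)Y = 3/(s^2 + 9) + (-4*s + 22).
Solve for Y(s) and write it as one ratio of polynomials.

Y(s) = (-4*s^3 + 22*s^2 - 36*s + 201)/(s^4 - 6*s^3 + 17*s^2 - 54*s + 72)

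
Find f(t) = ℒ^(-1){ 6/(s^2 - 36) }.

Since L{sinh(6t)} = 6/(s^2 - 36), the inverse is sinh(6*t).

f(t) = sinh(6*t)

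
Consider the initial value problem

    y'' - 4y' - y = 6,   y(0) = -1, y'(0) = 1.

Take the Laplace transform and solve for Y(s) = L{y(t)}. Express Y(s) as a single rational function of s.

Take the Laplace transform of both sides.
With L{y''} = s^2 Y - s·y(0) - y'(0) and L{y'} = sY - y(0), with y(0) = -1, y'(0) = 1: the LHS transforms to (s^2 - 4*s - 1)Y - (-s + 5).
The right side is L{6} = 6/s.
So (s^2 - 4*s - 1)Y = 6/s + (-s + 5).
Isolate Y and clear denominators.

Y(s) = (-s^2 + 5*s + 6)/(s^3 - 4*s^2 - s)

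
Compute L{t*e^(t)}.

L{e^(t)} = 1/(s - 1).
Then apply L{t·g(t)} = -d/ds[G(s)] with G(s) = 1/(s - 1):
differentiating 1 time and applying the sign gives (s - 1)^(-2).

(s - 1)^(-2)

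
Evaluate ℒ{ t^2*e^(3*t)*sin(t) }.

2*(3*s^2 - 18*s + 26)/(s^2 - 6*s + 10)^3

L{sin(t)} = 1/(s^2 + 1).
Multiplying by e^(3t) shifts s → s - 3, so L{e^(3*t)*sin(t)} = 1/((s - 3)^2 + 1).
Then apply L{t^2·g(t)} = (-1)^2 d^2/ds^2[H(s)] with H(s) = 1/((s - 3)^2 + 1):
differentiating 2 times and applying the sign gives 2*(3*s^2 - 18*s + 26)/(s^2 - 6*s + 10)^3.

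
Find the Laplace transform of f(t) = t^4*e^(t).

L{t^4} = 4!/s^5 = 24/s^5.
By the first shifting theorem, multiplying by e^(t) replaces s with s - 1.

24/(s - 1)^5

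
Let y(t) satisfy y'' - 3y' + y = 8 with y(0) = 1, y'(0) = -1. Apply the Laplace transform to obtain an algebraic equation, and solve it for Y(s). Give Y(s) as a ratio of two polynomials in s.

Take the Laplace transform of both sides.
The derivative rules (L{y''} = s^2 Y - s·y(0) - y'(0) and L{y'} = sY - y(0), with y(0) = 1, y'(0) = -1) turn the left side into (s^2 - 3*s + 1)Y - (s - 4).
The right side is L{8} = 8/s.
So (s^2 - 3*s + 1)Y = 8/s + (s - 4).
Solve for Y(s) and write it as one ratio of polynomials.

Y(s) = (s^2 - 4*s + 8)/(s^3 - 3*s^2 + s)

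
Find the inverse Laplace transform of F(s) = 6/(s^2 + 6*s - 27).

Rewrite the denominator: s^2 + 6*s - 27 = (s + 3)^2 - 36.
The form in (s + 3) signals a first-shifting-theorem factor e^(-3t).
Since L{sinh(6t)} = 6/(s^2 - 36), the inverse is e^(-3*t)*sinh(6*t).

exp(-3*t)*sinh(6*t)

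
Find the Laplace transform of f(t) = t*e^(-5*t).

(s + 5)^(-2)

L{e^(-5t)} = 1/(s + 5).
Then apply L{t·g(t)} = -d/ds[G(s)] with G(s) = 1/(s + 5):
differentiating 1 time and applying the sign gives (s + 5)^(-2).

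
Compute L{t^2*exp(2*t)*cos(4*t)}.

L{cos(4t)} = s/(s^2 + 16).
Multiplying by e^(2t) shifts s → s - 2, so L{exp(2*t)*cos(4*t)} = (s - 2)/((s - 2)^2 + 16).
Then apply L{t^2·g(t)} = (-1)^2 d^2/ds^2[H(s)] with H(s) = (s - 2)/((s - 2)^2 + 16):
differentiating 2 times and applying the sign gives 2*(s - 2)*(s^2 - 4*s - 44)/(s^2 - 4*s + 20)^3.

2*(s - 2)*(s^2 - 4*s - 44)/(s^2 - 4*s + 20)^3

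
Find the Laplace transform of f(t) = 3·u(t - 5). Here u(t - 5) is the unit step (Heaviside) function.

By the second shifting theorem, L{u(t - c)·g(t - c)} = e^(-cs)·G(s) with c = 5 and G(s) = L{g(t)}.
L{3} = 3/s.

3*exp(-5*s)/s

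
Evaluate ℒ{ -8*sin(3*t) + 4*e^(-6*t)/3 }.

Apply the Laplace transform termwise.
(-8)·[L{sin(3t)} = 3/(s^2 + 9)]; (4/3)·[L{e^(-6t)} = 1/(s + 6)].

-24/(s^2 + 9) + 4/(3*(s + 6))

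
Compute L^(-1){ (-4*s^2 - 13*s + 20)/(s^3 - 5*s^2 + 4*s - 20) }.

Factor the denominator: s^3 - 5*s^2 + 4*s - 20 = (s - 5)*(s^2 + 4).
Partial fraction decomposition gives [-5/(s - 5)] + [s/(s^2 + 4)] + [-8/(s^2 + 4)].
Invert each term: -5/(s - 5) ↔ -5e^(5t); 1·s/(s^2 + 4) ↔ cos(2t); -4·2/(s^2 + 4) ↔ -4sin(2t).

-5*exp(5*t) - 4*sin(2*t) + cos(2*t)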